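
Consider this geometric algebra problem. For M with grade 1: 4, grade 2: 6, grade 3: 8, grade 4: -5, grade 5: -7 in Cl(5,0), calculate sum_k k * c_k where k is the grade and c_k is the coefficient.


Grade-weighted sum = sum of grade_k * coefficient_k
1*4 = 4
2*6 = 12
3*8 = 24
4*(-5) = -20
5*(-7) = -35
Total = 4 + 12 + 24 + (-20) + (-35) = -15


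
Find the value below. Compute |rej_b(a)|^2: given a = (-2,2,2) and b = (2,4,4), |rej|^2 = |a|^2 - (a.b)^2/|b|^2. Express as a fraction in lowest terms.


|a|^2 = (-2)^2 + 2^2 + 2^2 = 12
|b|^2 = 2^2 + 4^2 + 4^2 = 36
a . b = (-2)*2 + 2*4 + 2*4 = 12
(a.b)^2 = 12^2 = 144
|rej|^2 = 12 - 144/36
= (432 - 144)/36
= 288/36
In lowest terms: 8/1


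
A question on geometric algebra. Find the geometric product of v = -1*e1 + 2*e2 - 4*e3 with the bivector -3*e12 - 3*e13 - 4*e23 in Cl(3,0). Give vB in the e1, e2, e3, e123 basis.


vB has grade-1 (vector) and grade-3 (trivector) parts: vB = (v _| B) + (v ^ B).
Vector part <vB>_1:
  e1: -v2*b12 - v3*b13 = -(2)*(-3) - (-4)*(-3) = -6
  e2: v1*b12 - v3*b23 = (-1)*(-3) - (-4)*(-4) = -13
  e3: v1*b13 + v2*b23 = (-1)*(-3) + (2)*(-4) = -5
Trivector part <vB>_3:
  e123: v1*b23 - v2*b13 + v3*b12 = (-1)*(-4) - (2)*(-3) + (-4)*(-3) = 22
vB = -6*e1 - 13*e2 - 5*e3 + 22*e123


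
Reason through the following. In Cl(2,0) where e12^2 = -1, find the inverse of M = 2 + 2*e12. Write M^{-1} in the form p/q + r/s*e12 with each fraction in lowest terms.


M = 2 + 2*e12, where e12^2 = -1.
Since M commutes with its reverse ~M = a - b*e12, M * ~M = a^2 - b^2*e12^2 = a^2 + b^2.
So M^{-1} = ~M / (a^2 + b^2) = (a - b*e12)/(a^2 + b^2).
a^2 + b^2 = 4 + 4 = 8
Scalar part = 2/8 = 1/4
Bivector coeff = -2/8 = -1/4
M^{-1} = 1/4 - 1/4*e12


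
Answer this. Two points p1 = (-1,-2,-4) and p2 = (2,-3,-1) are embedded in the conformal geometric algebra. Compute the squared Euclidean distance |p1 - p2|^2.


p1 - p2 = (-3, 1, -3)
|p1 - p2|^2 = (-3)^2 + 1^2 + (-3)^2
= 9 + 1 + 9
= 19


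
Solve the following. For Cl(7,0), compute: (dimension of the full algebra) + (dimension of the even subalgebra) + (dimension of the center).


n = 7 + 0 = 7
Total dim = 2^7 = 128
Even subalgebra dim = 2^6 = 64
n is odd, so center dim = 2
Sum = 128 + 64 + 2 = 194


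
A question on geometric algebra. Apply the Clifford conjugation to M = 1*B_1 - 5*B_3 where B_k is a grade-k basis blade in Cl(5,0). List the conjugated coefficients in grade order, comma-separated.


Clifford conjugate sign for grade k: (-1)^(k(k+1)/2)
Grade 1: (-1)^(1*2/2) = (-1)^1 = -1, coeff 1 -> -1
Grade 3: (-1)^(3*4/2) = (-1)^6 = 1, coeff -5 -> -5
Conjugated coefficients: -1, -5


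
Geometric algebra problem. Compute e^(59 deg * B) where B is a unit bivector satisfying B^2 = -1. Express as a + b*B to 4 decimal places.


For a unit bivector B with B^2 = -1, the exponential series gives
e^(theta*B) = cos(theta) + sin(theta)*B (the GA analogue of Euler's formula).
theta = 59 degrees = 1.029744 rad
cos(59 deg) = 0.5150
sin(59 deg) = 0.8572
exp(theta*B) = 0.5150 + 0.8572*B


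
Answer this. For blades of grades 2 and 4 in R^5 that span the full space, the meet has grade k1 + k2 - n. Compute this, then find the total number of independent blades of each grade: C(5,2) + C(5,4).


Meet grade = grade(A) + grade(B) - n
= 2 + 4 - 5 = 1
C(5,2) = 10
C(5,4) = 5
dim_A + dim_B = 10 + 5 = 15


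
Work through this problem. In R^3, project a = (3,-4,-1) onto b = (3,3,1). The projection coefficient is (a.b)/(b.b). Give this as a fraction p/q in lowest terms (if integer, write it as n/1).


Projection coefficient = (a . b) / (b . b)
a . b = 3*3 + (-4)*3 + (-1)*1
= 9 + (-12) + (-1) = -4
b . b = 3^2 + 3^2 + 1^2
= 9 + 9 + 1 = 19
Coefficient = -4/19
In lowest terms: -4/19


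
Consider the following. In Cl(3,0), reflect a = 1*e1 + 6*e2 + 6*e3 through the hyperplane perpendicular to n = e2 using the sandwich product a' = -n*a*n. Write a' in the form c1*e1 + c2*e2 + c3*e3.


Reflection formula: a' = -n*a*n, with n = e2 (unit vector, n^2 = 1).
For reflection through hyperplane perp to e2:
The component along e2 flips sign, others stay.
a = (1, 6, 6)
a' = (1, -6, 6)
a' = 1*e1 - 6*e2 + 6*e3


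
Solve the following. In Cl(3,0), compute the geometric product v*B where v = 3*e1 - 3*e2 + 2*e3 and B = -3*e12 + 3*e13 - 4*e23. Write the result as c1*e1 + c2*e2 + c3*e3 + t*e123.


vB has grade-1 (vector) and grade-3 (trivector) parts: vB = (v _| B) + (v ^ B).
Vector part <vB>_1:
  e1: -v2*b12 - v3*b13 = -(-3)*(-3) - (2)*(3) = -15
  e2: v1*b12 - v3*b23 = (3)*(-3) - (2)*(-4) = -1
  e3: v1*b13 + v2*b23 = (3)*(3) + (-3)*(-4) = 21
Trivector part <vB>_3:
  e123: v1*b23 - v2*b13 + v3*b12 = (3)*(-4) - (-3)*(3) + (2)*(-3) = -9
vB = -15*e1 - 1*e2 + 21*e3 - 9*e123


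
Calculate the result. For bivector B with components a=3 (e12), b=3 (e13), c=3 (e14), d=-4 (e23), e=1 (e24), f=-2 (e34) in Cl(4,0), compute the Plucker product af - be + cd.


Plucker relation: af - be + cd
a*f = 3*(-2) = -6
b*e = 3*1 = 3
c*d = 3*(-4) = -12
af - be + cd = -6 - 3 + (-12)
= -21


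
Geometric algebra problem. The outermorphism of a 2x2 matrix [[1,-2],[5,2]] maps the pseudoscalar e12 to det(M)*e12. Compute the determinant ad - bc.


The outermorphism of a linear map f sends e1^e2 to f(e1)^f(e2).
f(e1) = 1*e1 + 5*e2
f(e2) = -2*e1 + 2*e2
f(e1) ^ f(e2) = (1*e1 + 5*e2) ^ (-2*e1 + 2*e2)
= 1*2*e12 + 5*(-2)*e21
= (2 - (-10))*e12
= 12*e12
Coefficient = 12


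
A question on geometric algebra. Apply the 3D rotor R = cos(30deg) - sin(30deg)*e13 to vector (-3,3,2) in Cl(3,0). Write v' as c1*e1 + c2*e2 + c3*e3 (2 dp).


Rotor R = cos(30deg) - sin(30deg)*e13
Rotation angle theta = 2 * 30 = 60 degrees in the e13 plane (e1 -> e3).
The component perpendicular to the plane (e2) is invariant: v'_2 = v2 = 3.00
cos(60deg) = 0.5000, sin(60deg) = 0.8660
v'_1 = v1*cos(theta) - v3*sin(theta) = -3*0.5000 - 2*0.8660 = -3.23
v'_3 = v1*sin(theta) + v3*cos(theta) = -3*0.8660 + 2*0.5000 = -1.60
v' = -3.23*e1 + 3.00*e2 - 1.60*e3


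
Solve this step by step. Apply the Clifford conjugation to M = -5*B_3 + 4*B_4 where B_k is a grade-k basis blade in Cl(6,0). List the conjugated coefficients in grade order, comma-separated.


Clifford conjugate sign for grade k: (-1)^(k(k+1)/2)
Grade 3: (-1)^(3*4/2) = (-1)^6 = 1, coeff -5 -> -5
Grade 4: (-1)^(4*5/2) = (-1)^10 = 1, coeff 4 -> 4
Conjugated coefficients: -5, 4


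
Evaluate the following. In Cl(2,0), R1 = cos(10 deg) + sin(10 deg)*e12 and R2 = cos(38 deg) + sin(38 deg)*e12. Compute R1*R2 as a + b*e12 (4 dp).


Same-plane rotors commute and their half-angles add:
R1*R2 = cos(a1 + a2) + sin(a1 + a2)*e12.
a1 + a2 = 10 + 38 = 48 deg
cos(48 deg) = 0.6691
sin(48 deg) = 0.7431
R1*R2 = 0.6691 + 0.7431*e12


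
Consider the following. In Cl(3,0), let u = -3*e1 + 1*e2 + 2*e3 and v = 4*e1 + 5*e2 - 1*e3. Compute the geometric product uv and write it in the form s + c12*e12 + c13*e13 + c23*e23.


In Cl(3,0): e_i^2 = 1, e_ie_j = -e_je_i for i != j.
Scalar part = u . v = (-3)*4 + 1*5 + 2*(-1)
= -12 + 5 + (-2) = -9
e12 coeff = (-3)*5 - 1*4 = -15 - 4 = -19
e13 coeff = (-3)*(-1) - 2*4 = 3 - 8 = -5
e23 coeff = 1*(-1) - 2*5 = -1 - 10 = -11
uv = -9 - 19*e12 - 5*e13 - 11*e23


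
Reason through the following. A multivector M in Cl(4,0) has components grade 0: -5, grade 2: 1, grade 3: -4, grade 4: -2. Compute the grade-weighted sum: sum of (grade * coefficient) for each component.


Grade-weighted sum = sum of grade_k * coefficient_k
0*(-5) = 0
2*1 = 2
3*(-4) = -12
4*(-2) = -8
Total = 0 + 2 + (-12) + (-8) = -18


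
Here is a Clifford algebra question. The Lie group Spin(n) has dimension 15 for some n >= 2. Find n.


dim Spin(n) = dim so(n) = n(n-1)/2.
Solve n(n-1)/2 = 15, i.e. n^2 - n - 30 = 0.
Discriminant = 1 + 8*15 = 121
n = (1 + sqrt(121))/2 = (1 + 11)/2 = 6


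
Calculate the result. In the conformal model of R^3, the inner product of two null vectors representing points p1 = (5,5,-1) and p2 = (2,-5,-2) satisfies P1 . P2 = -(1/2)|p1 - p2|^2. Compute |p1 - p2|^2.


p1 - p2 = (3, 10, 1)
|p1 - p2|^2 = 3^2 + 10^2 + 1^2
= 9 + 100 + 1
= 110


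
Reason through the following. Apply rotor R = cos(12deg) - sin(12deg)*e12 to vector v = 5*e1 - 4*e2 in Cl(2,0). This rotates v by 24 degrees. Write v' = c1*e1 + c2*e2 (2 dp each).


Rotor R = cos(12deg) - sin(12deg)*e12
Rotation angle theta = 2 * 12 = 24 degrees
v' = R*v*~R rotates v by theta.
cos(24deg) = 0.9135, sin(24deg) = 0.4067
v'_1 = 5*cos(24deg) - (-4)*sin(24deg)
= 5*0.9135 - (-4)*0.4067
= 6.19
v'_2 = 5*sin(24deg) + (-4)*cos(24deg)
= 5*0.4067 + (-4)*0.9135
= -1.62
v' = 6.19*e1 - 1.62*e2


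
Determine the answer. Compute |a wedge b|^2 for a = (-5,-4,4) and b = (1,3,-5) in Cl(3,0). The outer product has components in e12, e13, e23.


a wedge b = (a1*b2 - a2*b1)*e12 + (a1*b3 - a3*b1)*e13 + (a2*b3 - a3*b2)*e23
e12 coeff: (-5)*3 - (-4)*1 = -15 - (-4) = -11
e13 coeff: (-5)*(-5) - 4*1 = 25 - 4 = 21
e23 coeff: (-4)*(-5) - 4*3 = 20 - 12 = 8
|a wedge b|^2 = (-11)^2 + 21^2 + 8^2
= 121 + 441 + 64
= 626


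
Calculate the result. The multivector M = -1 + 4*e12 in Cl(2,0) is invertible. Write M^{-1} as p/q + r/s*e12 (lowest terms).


M = -1 + 4*e12, where e12^2 = -1.
Since M commutes with its reverse ~M = a - b*e12, M * ~M = a^2 - b^2*e12^2 = a^2 + b^2.
So M^{-1} = ~M / (a^2 + b^2) = (a - b*e12)/(a^2 + b^2).
a^2 + b^2 = 1 + 16 = 17
Scalar part = -1/17 = -1/17
Bivector coeff = -4/17 = -4/17
M^{-1} = -1/17 - 4/17*e12


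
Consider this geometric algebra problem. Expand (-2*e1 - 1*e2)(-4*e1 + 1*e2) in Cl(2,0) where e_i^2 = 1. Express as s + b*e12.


Expand: (-2*e1 - 1*e2)(-4*e1 + 1*e2)
= (-2)*(-4)*e1e1 + (-2)*1*e1e2 + (-1)*(-4)*e2e1 + (-1)*1*e2e2
Using e1^2 = e2^2 = 1, e2e1 = -e1e2:
Scalar part s = (-2)*(-4) + (-1)*1 = 8 + (-1) = 7
Bivector part b = (-2)*1 - (-1)*(-4) = -2 - 4 = -6
uv = 7 - 6*e12


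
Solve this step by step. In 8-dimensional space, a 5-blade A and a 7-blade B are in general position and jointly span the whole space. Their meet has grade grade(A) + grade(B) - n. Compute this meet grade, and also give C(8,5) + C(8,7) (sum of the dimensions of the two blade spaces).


Meet grade = grade(A) + grade(B) - n
= 5 + 7 - 8 = 4
C(8,5) = 56
C(8,7) = 8
dim_A + dim_B = 56 + 8 = 64


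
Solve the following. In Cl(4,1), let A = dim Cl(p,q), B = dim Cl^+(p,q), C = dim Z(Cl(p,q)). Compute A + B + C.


n = 4 + 1 = 5
Total dim = 2^5 = 32
Even subalgebra dim = 2^4 = 16
n is odd, so center dim = 2
Sum = 32 + 16 + 2 = 50


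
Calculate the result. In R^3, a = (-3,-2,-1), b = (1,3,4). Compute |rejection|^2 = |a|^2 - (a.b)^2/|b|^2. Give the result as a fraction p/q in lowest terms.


|a|^2 = (-3)^2 + (-2)^2 + (-1)^2 = 14
|b|^2 = 1^2 + 3^2 + 4^2 = 26
a . b = (-3)*1 + (-2)*3 + (-1)*4 = -13
(a.b)^2 = (-13)^2 = 169
|rej|^2 = 14 - 169/26
= (364 - 169)/26
= 195/26
In lowest terms: 15/2


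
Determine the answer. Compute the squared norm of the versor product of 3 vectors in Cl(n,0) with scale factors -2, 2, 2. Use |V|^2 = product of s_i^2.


Each vector v_i has |v_i|^2 = s_i^2
Squared scales: (-2)^2 = 4, 2^2 = 4, 2^2 = 4
|V|^2 = 4 * 4 * 4
= 64


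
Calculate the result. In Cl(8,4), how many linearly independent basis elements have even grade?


Even subalgebra dimension = 2^(n-1)
n = 8 + 4 = 12
2^(12 - 1) = 2^11 = 2048
Verification: sum of C(12,k) for even k = 1 + 66 + 495 + 924 + 495 + 66 + 1 = 2048
Result = 2048


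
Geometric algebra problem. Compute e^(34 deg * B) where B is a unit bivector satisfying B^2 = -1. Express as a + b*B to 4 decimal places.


For a unit bivector B with B^2 = -1, the exponential series gives
e^(theta*B) = cos(theta) + sin(theta)*B (the GA analogue of Euler's formula).
theta = 34 degrees = 0.593412 rad
cos(34 deg) = 0.8290
sin(34 deg) = 0.5592
exp(theta*B) = 0.8290 + 0.5592*B


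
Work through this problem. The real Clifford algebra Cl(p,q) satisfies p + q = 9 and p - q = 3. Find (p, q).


We need p + q = 9 and p - q = 3.
Adding: 2p = 9 + 3 = 12, so p = 6.
Then q = 9 - 6 = 3.
(p, q) = (6, 3)


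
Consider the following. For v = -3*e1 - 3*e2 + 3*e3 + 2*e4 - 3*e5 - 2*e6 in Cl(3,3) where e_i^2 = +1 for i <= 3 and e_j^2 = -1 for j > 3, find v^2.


v^2 = sum of c_i^2 * e_i^2
Positive signature terms (e_i^2 = +1): (-3)^2 + (-3)^2 + 3^2 = 27
Negative signature terms (e_j^2 = -1): 2^2 + (-3)^2 + (-2)^2 = 17
v^2 = 27 - 17 = 10


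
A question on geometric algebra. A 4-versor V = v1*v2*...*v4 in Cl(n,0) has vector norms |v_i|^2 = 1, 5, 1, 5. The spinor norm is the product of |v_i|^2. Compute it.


Spinor norm N(V) = |v1|^2 * |v2|^2 * ... * |v4|^2
= 1 * 5 * 1 * 5
Running product: 1, 5, 5, 25
N(V) = 25


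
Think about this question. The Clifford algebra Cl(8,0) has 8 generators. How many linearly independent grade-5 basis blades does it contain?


Number of grade-k basis blades in Cl(p,q) with n = p + q is C(n, k).
n = 8 + 0 = 8
C(8, 5) = 8! / (5! * 3!)
= 40320 / (120 * 6)
= 56


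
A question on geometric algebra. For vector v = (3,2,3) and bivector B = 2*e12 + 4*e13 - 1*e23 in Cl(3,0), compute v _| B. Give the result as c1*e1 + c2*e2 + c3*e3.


Left contraction v _| B = <vB>_1 (grade-1 part of the geometric product vB).
Using e1_|e12 = e2, e2_|e12 = -e1, e1_|e13 = e3, e3_|e13 = -e1, e2_|e23 = e3, e3_|e23 = -e2:
e1 coeff: -v2*b12 - v3*b13 = -(2)*(2) - (3)*(4) = -16
e2 coeff: v1*b12 - v3*b23 = (3)*(2) - (3)*(-1) = 9
e3 coeff: v1*b13 + v2*b23 = (3)*(4) + (2)*(-1) = 10
v _| B = -16*e1 + 9*e2 + 10*e3


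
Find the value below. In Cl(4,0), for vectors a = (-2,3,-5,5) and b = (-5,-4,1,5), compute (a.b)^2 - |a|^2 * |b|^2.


a . b = (-2)*(-5) + 3*(-4) + (-5)*1 + 5*5
= 10 + (-12) + (-5) + 25 = 18
|a|^2 = (-2)^2 + 3^2 + (-5)^2 + 5^2 = 63
|b|^2 = (-5)^2 + (-4)^2 + 1^2 + 5^2 = 67
(a.b)^2 = 18^2 = 324
|a|^2 * |b|^2 = 63 * 67 = 4221
Result = 324 - 4221 = -3897


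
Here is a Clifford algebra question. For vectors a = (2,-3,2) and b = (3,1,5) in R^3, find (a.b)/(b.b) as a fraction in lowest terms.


Projection coefficient = (a . b) / (b . b)
a . b = 2*3 + (-3)*1 + 2*5
= 6 + (-3) + 10 = 13
b . b = 3^2 + 1^2 + 5^2
= 9 + 1 + 25 = 35
Coefficient = 13/35
In lowest terms: 13/35


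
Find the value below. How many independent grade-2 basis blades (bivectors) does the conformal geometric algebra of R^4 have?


The conformal model of R^4 uses Cl(5,1) with m = 4 + 2 = 6 generators.
Number of grade-2 blades = C(m, 2) = C(6, 2)
= 6*5/2 = 15


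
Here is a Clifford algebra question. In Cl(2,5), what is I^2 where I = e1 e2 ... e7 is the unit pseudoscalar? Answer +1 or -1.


The pseudoscalar I = e1...e_n (product of all n generators) of Cl(p,q) satisfies I^2 = (-1)^(q + n(n-1)/2).
p = 2, q = 5, n = p + q = 7
n(n-1)/2 = 7 * 6 / 2 = 21
Exponent = q + n(n-1)/2 = 5 + 21 = 26
I^2 = (-1)^26 = +1


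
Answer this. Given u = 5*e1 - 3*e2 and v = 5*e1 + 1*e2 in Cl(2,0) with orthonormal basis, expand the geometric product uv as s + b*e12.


Expand: (5*e1 - 3*e2)(5*e1 + 1*e2)
= 5*5*e1e1 + 5*1*e1e2 + (-3)*5*e2e1 + (-3)*1*e2e2
Using e1^2 = e2^2 = 1, e2e1 = -e1e2:
Scalar part s = 5*5 + (-3)*1 = 25 + (-3) = 22
Bivector part b = 5*1 - (-3)*5 = 5 - (-15) = 20
uv = 22 + 20*e12


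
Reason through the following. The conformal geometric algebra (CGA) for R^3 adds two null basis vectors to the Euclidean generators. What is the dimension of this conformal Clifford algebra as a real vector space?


The conformal model of R^3 uses Cl(4,1): the 3 Euclidean generators plus two extra orthogonal generators e+ (e+^2 = +1) and e- (e-^2 = -1), from which the null vectors e0, einf are built.
Number of generators m = 3 + 2 = 5.
dim Cl(p,q) = 2^m = 2^5 = 32


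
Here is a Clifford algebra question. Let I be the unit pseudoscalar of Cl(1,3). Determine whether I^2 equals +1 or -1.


The pseudoscalar I = e1...e_n (product of all n generators) of Cl(p,q) satisfies I^2 = (-1)^(q + n(n-1)/2).
p = 1, q = 3, n = p + q = 4
n(n-1)/2 = 4 * 3 / 2 = 6
Exponent = q + n(n-1)/2 = 3 + 6 = 9
I^2 = (-1)^9 = -1


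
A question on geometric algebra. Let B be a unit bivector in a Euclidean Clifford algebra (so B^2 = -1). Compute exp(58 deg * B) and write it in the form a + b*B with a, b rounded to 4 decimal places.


For a unit bivector B with B^2 = -1, the exponential series gives
e^(theta*B) = cos(theta) + sin(theta)*B (the GA analogue of Euler's formula).
theta = 58 degrees = 1.012291 rad
cos(58 deg) = 0.5299
sin(58 deg) = 0.8480
exp(theta*B) = 0.5299 + 0.8480*B


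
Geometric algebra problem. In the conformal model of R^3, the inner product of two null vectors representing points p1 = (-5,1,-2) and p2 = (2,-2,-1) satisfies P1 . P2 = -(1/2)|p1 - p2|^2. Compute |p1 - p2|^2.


p1 - p2 = (-7, 3, -1)
|p1 - p2|^2 = (-7)^2 + 3^2 + (-1)^2
= 49 + 9 + 1
= 59


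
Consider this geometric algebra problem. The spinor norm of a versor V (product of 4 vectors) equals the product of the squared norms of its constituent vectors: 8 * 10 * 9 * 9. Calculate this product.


Spinor norm N(V) = |v1|^2 * |v2|^2 * ... * |v4|^2
= 8 * 10 * 9 * 9
Running product: 8, 80, 720, 6480
N(V) = 6480


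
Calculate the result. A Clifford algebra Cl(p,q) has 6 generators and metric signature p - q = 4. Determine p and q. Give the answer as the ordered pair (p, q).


We need p + q = 6 and p - q = 4.
Adding: 2p = 6 + 4 = 10, so p = 5.
Then q = 6 - 5 = 1.
(p, q) = (5, 1)


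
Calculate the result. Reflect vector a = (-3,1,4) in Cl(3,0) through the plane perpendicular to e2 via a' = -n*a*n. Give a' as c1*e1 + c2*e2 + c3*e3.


Reflection formula: a' = -n*a*n, with n = e2 (unit vector, n^2 = 1).
For reflection through hyperplane perp to e2:
The component along e2 flips sign, others stay.
a = (-3, 1, 4)
a' = (-3, -1, 4)
a' = -3*e1 - 1*e2 + 4*e3


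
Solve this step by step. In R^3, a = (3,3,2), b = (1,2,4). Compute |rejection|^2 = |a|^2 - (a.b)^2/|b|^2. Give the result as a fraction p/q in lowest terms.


|a|^2 = 3^2 + 3^2 + 2^2 = 22
|b|^2 = 1^2 + 2^2 + 4^2 = 21
a . b = 3*1 + 3*2 + 2*4 = 17
(a.b)^2 = 17^2 = 289
|rej|^2 = 22 - 289/21
= (462 - 289)/21
= 173/21
In lowest terms: 173/21


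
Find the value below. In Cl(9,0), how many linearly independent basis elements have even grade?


Even subalgebra dimension = 2^(n-1)
n = 9 + 0 = 9
2^(9 - 1) = 2^8 = 256
Verification: sum of C(9,k) for even k = 1 + 36 + 126 + 84 + 9 = 256
Result = 256


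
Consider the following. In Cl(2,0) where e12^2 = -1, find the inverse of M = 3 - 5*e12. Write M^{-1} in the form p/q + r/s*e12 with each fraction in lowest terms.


M = 3 - 5*e12, where e12^2 = -1.
Since M commutes with its reverse ~M = a - b*e12, M * ~M = a^2 - b^2*e12^2 = a^2 + b^2.
So M^{-1} = ~M / (a^2 + b^2) = (a - b*e12)/(a^2 + b^2).
a^2 + b^2 = 9 + 25 = 34
Scalar part = 3/34 = 3/34
Bivector coeff = 5/34 = 5/34
M^{-1} = 3/34 + 5/34*e12


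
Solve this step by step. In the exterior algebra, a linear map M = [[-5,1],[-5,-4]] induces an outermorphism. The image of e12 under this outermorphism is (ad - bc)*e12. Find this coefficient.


The outermorphism of a linear map f sends e1^e2 to f(e1)^f(e2).
f(e1) = -5*e1 - 5*e2
f(e2) = 1*e1 - 4*e2
f(e1) ^ f(e2) = (-5*e1 - 5*e2) ^ (1*e1 - 4*e2)
= (-5)*(-4)*e12 + (-5)*1*e21
= (20 - (-5))*e12
= 25*e12
Coefficient = 25


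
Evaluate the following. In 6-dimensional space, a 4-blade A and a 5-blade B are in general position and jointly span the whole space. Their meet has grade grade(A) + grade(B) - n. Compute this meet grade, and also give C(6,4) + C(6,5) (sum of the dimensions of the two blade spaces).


Meet grade = grade(A) + grade(B) - n
= 4 + 5 - 6 = 3
C(6,4) = 15
C(6,5) = 6
dim_A + dim_B = 15 + 6 = 21


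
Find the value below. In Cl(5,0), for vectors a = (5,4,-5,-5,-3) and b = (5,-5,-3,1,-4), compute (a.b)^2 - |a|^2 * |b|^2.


a . b = 5*5 + 4*(-5) + (-5)*(-3) + (-5)*1 + (-3)*(-4)
= 25 + (-20) + 15 + (-5) + 12 = 27
|a|^2 = 5^2 + 4^2 + (-5)^2 + (-5)^2 + (-3)^2 = 100
|b|^2 = 5^2 + (-5)^2 + (-3)^2 + 1^2 + (-4)^2 = 76
(a.b)^2 = 27^2 = 729
|a|^2 * |b|^2 = 100 * 76 = 7600
Result = 729 - 7600 = -6871


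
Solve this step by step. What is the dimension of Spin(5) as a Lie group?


Spin(n) double-covers SO(n); both have Lie algebra so(n) of dimension n(n-1)/2.
n = 5
n(n-1) = 5 * 4 = 20
dim Spin(5) = 20/2 = 10


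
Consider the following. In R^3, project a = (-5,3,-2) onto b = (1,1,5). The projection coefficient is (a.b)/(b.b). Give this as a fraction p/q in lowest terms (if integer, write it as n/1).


Projection coefficient = (a . b) / (b . b)
a . b = (-5)*1 + 3*1 + (-2)*5
= -5 + 3 + (-10) = -12
b . b = 1^2 + 1^2 + 5^2
= 1 + 1 + 25 = 27
Coefficient = -12/27
In lowest terms: -4/9


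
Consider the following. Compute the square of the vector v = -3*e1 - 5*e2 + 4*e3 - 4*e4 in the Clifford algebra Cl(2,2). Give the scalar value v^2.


v^2 = sum of c_i^2 * e_i^2
Positive signature terms (e_i^2 = +1): (-3)^2 + (-5)^2 = 34
Negative signature terms (e_j^2 = -1): 4^2 + (-4)^2 = 32
v^2 = 34 - 32 = 2


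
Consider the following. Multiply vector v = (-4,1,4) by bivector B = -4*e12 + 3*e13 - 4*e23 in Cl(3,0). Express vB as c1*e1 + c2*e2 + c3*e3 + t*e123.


vB has grade-1 (vector) and grade-3 (trivector) parts: vB = (v _| B) + (v ^ B).
Vector part <vB>_1:
  e1: -v2*b12 - v3*b13 = -(1)*(-4) - (4)*(3) = -8
  e2: v1*b12 - v3*b23 = (-4)*(-4) - (4)*(-4) = 32
  e3: v1*b13 + v2*b23 = (-4)*(3) + (1)*(-4) = -16
Trivector part <vB>_3:
  e123: v1*b23 - v2*b13 + v3*b12 = (-4)*(-4) - (1)*(3) + (4)*(-4) = -3
vB = -8*e1 + 32*e2 - 16*e3 - 3*e123


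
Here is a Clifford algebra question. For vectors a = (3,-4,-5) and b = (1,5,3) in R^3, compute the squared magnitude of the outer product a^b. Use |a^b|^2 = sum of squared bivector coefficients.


a wedge b = (a1*b2 - a2*b1)*e12 + (a1*b3 - a3*b1)*e13 + (a2*b3 - a3*b2)*e23
e12 coeff: 3*5 - (-4)*1 = 15 - (-4) = 19
e13 coeff: 3*3 - (-5)*1 = 9 - (-5) = 14
e23 coeff: (-4)*3 - (-5)*5 = -12 - (-25) = 13
|a wedge b|^2 = 19^2 + 14^2 + 13^2
= 361 + 196 + 169
= 726


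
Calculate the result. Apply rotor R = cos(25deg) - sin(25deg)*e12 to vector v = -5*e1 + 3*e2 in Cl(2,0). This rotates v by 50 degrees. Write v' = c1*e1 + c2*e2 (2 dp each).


Rotor R = cos(25deg) - sin(25deg)*e12
Rotation angle theta = 2 * 25 = 50 degrees
v' = R*v*~R rotates v by theta.
cos(50deg) = 0.6428, sin(50deg) = 0.7660
v'_1 = -5*cos(50deg) - 3*sin(50deg)
= -5*0.6428 - 3*0.7660
= -5.51
v'_2 = -5*sin(50deg) + 3*cos(50deg)
= -5*0.7660 + 3*0.6428
= -1.90
v' = -5.51*e1 - 1.90*e2


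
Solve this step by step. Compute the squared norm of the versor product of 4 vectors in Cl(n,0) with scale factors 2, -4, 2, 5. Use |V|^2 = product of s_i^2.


Each vector v_i has |v_i|^2 = s_i^2
Squared scales: 2^2 = 4, (-4)^2 = 16, 2^2 = 4, 5^2 = 25
|V|^2 = 4 * 16 * 4 * 25
= 6400


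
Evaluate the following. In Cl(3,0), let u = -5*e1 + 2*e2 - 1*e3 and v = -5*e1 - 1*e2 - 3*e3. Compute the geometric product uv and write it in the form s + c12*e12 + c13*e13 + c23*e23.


In Cl(3,0): e_i^2 = 1, e_ie_j = -e_je_i for i != j.
Scalar part = u . v = (-5)*(-5) + 2*(-1) + (-1)*(-3)
= 25 + (-2) + 3 = 26
e12 coeff = (-5)*(-1) - 2*(-5) = 5 - (-10) = 15
e13 coeff = (-5)*(-3) - (-1)*(-5) = 15 - 5 = 10
e23 coeff = 2*(-3) - (-1)*(-1) = -6 - 1 = -7
uv = 26 + 15*e12 + 10*e13 - 7*e23


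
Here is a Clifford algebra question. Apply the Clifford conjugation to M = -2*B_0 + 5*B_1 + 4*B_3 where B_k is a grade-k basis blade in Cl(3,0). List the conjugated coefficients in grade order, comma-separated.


Clifford conjugate sign for grade k: (-1)^(k(k+1)/2)
Grade 0: (-1)^(0*1/2) = (-1)^0 = 1, coeff -2 -> -2
Grade 1: (-1)^(1*2/2) = (-1)^1 = -1, coeff 5 -> -5
Grade 3: (-1)^(3*4/2) = (-1)^6 = 1, coeff 4 -> 4
Conjugated coefficients: -2, -5, 4


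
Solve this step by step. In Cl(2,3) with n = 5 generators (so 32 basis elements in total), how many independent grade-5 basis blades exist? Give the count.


Number of grade-k basis blades in Cl(p,q) with n = p + q is C(n, k).
n = 2 + 3 = 5
C(5, 5) = 5! / (5! * 0!)
= 120 / (120 * 1)
= 1


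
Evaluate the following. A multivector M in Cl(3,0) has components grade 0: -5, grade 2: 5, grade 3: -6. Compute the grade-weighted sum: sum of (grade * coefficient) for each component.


Grade-weighted sum = sum of grade_k * coefficient_k
0*(-5) = 0
2*5 = 10
3*(-6) = -18
Total = 0 + 10 + (-18) = -8


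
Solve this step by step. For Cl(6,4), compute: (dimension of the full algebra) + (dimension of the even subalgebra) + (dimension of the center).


n = 6 + 4 = 10
Total dim = 2^10 = 1024
Even subalgebra dim = 2^9 = 512
n is even, so center dim = 1
Sum = 1024 + 512 + 1 = 1537


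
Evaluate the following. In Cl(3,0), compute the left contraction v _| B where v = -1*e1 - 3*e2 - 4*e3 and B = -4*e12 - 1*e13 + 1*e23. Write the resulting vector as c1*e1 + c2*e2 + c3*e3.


Left contraction v _| B = <vB>_1 (grade-1 part of the geometric product vB).
Using e1_|e12 = e2, e2_|e12 = -e1, e1_|e13 = e3, e3_|e13 = -e1, e2_|e23 = e3, e3_|e23 = -e2:
e1 coeff: -v2*b12 - v3*b13 = -(-3)*(-4) - (-4)*(-1) = -16
e2 coeff: v1*b12 - v3*b23 = (-1)*(-4) - (-4)*(1) = 8
e3 coeff: v1*b13 + v2*b23 = (-1)*(-1) + (-3)*(1) = -2
v _| B = -16*e1 + 8*e2 - 2*e3


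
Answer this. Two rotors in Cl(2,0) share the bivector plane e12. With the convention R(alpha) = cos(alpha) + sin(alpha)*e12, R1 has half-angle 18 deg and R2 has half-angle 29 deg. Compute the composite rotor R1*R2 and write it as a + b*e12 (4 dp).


Same-plane rotors commute and their half-angles add:
R1*R2 = cos(a1 + a2) + sin(a1 + a2)*e12.
a1 + a2 = 18 + 29 = 47 deg
cos(47 deg) = 0.6820
sin(47 deg) = 0.7314
R1*R2 = 0.6820 + 0.7314*e12


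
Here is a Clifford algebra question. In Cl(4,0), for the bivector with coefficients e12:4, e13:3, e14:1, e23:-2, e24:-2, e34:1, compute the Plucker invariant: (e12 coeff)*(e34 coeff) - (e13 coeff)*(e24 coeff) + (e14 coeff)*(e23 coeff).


Plucker relation: af - be + cd
a*f = 4*1 = 4
b*e = 3*(-2) = -6
c*d = 1*(-2) = -2
af - be + cd = 4 - (-6) + (-2)
= 8


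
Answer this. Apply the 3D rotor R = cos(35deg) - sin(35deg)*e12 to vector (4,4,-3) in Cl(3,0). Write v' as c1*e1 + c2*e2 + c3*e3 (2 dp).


Rotor R = cos(35deg) - sin(35deg)*e12
Rotation angle theta = 2 * 35 = 70 degrees in the e12 plane (e1 -> e2).
The component perpendicular to the plane (e3) is invariant: v'_3 = v3 = -3.00
cos(70deg) = 0.3420, sin(70deg) = 0.9397
v'_1 = v1*cos(theta) - v2*sin(theta) = 4*0.3420 - 4*0.9397 = -2.39
v'_2 = v1*sin(theta) + v2*cos(theta) = 4*0.9397 + 4*0.3420 = 5.13
v' = -2.39*e1 + 5.13*e2 - 3.00*e3


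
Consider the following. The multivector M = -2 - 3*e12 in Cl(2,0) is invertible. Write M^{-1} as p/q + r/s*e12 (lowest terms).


M = -2 - 3*e12, where e12^2 = -1.
Since M commutes with its reverse ~M = a - b*e12, M * ~M = a^2 - b^2*e12^2 = a^2 + b^2.
So M^{-1} = ~M / (a^2 + b^2) = (a - b*e12)/(a^2 + b^2).
a^2 + b^2 = 4 + 9 = 13
Scalar part = -2/13 = -2/13
Bivector coeff = 3/13 = 3/13
M^{-1} = -2/13 + 3/13*e12


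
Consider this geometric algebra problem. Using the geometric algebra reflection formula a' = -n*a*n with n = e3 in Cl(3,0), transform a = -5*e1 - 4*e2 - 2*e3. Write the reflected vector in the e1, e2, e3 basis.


Reflection formula: a' = -n*a*n, with n = e3 (unit vector, n^2 = 1).
For reflection through hyperplane perp to e3:
The component along e3 flips sign, others stay.
a = (-5, -4, -2)
a' = (-5, -4, 2)
a' = -5*e1 - 4*e2 + 2*e3


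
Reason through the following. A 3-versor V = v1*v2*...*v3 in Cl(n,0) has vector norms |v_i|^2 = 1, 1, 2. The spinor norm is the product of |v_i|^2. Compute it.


Spinor norm N(V) = |v1|^2 * |v2|^2 * ... * |v3|^2
= 1 * 1 * 2
Running product: 1, 1, 2
N(V) = 2


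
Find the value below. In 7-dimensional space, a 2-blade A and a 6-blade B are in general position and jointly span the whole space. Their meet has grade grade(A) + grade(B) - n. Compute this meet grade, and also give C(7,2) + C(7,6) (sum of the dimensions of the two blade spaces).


Meet grade = grade(A) + grade(B) - n
= 2 + 6 - 7 = 1
C(7,2) = 21
C(7,6) = 7
dim_A + dim_B = 21 + 7 = 28


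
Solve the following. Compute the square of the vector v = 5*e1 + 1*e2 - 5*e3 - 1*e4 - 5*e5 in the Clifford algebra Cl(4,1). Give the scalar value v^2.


v^2 = sum of c_i^2 * e_i^2
Positive signature terms (e_i^2 = +1): 5^2 + 1^2 + (-5)^2 + (-1)^2 = 52
Negative signature terms (e_j^2 = -1): (-5)^2 = 25
v^2 = 52 - 25 = 27


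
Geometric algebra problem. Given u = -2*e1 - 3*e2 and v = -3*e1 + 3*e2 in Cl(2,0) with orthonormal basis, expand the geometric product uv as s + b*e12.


Expand: (-2*e1 - 3*e2)(-3*e1 + 3*e2)
= (-2)*(-3)*e1e1 + (-2)*3*e1e2 + (-3)*(-3)*e2e1 + (-3)*3*e2e2
Using e1^2 = e2^2 = 1, e2e1 = -e1e2:
Scalar part s = (-2)*(-3) + (-3)*3 = 6 + (-9) = -3
Bivector part b = (-2)*3 - (-3)*(-3) = -6 - 9 = -15
uv = -3 - 15*e12


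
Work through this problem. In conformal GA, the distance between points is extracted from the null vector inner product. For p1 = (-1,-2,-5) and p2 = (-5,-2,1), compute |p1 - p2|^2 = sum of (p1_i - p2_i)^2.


p1 - p2 = (4, 0, -6)
|p1 - p2|^2 = 4^2 + 0^2 + (-6)^2
= 16 + 0 + 36
= 52


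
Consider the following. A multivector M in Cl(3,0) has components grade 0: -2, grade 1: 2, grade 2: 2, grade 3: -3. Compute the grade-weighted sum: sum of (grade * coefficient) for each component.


Grade-weighted sum = sum of grade_k * coefficient_k
0*(-2) = 0
1*2 = 2
2*2 = 4
3*(-3) = -9
Total = 0 + 2 + 4 + (-9) = -3


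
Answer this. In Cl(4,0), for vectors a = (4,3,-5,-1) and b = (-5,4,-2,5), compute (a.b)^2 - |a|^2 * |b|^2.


a . b = 4*(-5) + 3*4 + (-5)*(-2) + (-1)*5
= -20 + 12 + 10 + (-5) = -3
|a|^2 = 4^2 + 3^2 + (-5)^2 + (-1)^2 = 51
|b|^2 = (-5)^2 + 4^2 + (-2)^2 + 5^2 = 70
(a.b)^2 = (-3)^2 = 9
|a|^2 * |b|^2 = 51 * 70 = 3570
Result = 9 - 3570 = -3561


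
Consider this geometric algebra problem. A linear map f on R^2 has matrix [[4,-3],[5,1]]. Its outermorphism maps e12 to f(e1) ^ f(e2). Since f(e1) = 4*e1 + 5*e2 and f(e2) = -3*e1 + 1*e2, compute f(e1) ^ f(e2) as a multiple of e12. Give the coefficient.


The outermorphism of a linear map f sends e1^e2 to f(e1)^f(e2).
f(e1) = 4*e1 + 5*e2
f(e2) = -3*e1 + 1*e2
f(e1) ^ f(e2) = (4*e1 + 5*e2) ^ (-3*e1 + 1*e2)
= 4*1*e12 + 5*(-3)*e21
= (4 - (-15))*e12
= 19*e12
Coefficient = 19


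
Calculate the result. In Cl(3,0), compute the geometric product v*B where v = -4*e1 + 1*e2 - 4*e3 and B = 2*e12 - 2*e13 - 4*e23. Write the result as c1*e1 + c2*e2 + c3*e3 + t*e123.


vB has grade-1 (vector) and grade-3 (trivector) parts: vB = (v _| B) + (v ^ B).
Vector part <vB>_1:
  e1: -v2*b12 - v3*b13 = -(1)*(2) - (-4)*(-2) = -10
  e2: v1*b12 - v3*b23 = (-4)*(2) - (-4)*(-4) = -24
  e3: v1*b13 + v2*b23 = (-4)*(-2) + (1)*(-4) = 4
Trivector part <vB>_3:
  e123: v1*b23 - v2*b13 + v3*b12 = (-4)*(-4) - (1)*(-2) + (-4)*(2) = 10
vB = -10*e1 - 24*e2 + 4*e3 + 10*e123


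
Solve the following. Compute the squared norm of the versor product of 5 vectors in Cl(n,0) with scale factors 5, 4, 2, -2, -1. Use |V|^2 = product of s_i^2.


Each vector v_i has |v_i|^2 = s_i^2
Squared scales: 5^2 = 25, 4^2 = 16, 2^2 = 4, (-2)^2 = 4, (-1)^2 = 1
|V|^2 = 25 * 16 * 4 * 4 * 1
= 6400


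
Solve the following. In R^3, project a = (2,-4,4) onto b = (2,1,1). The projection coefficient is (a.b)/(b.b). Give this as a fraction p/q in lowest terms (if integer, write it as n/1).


Projection coefficient = (a . b) / (b . b)
a . b = 2*2 + (-4)*1 + 4*1
= 4 + (-4) + 4 = 4
b . b = 2^2 + 1^2 + 1^2
= 4 + 1 + 1 = 6
Coefficient = 4/6
In lowest terms: 2/3


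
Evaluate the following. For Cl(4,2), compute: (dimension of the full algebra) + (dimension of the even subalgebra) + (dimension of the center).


n = 4 + 2 = 6
Total dim = 2^6 = 64
Even subalgebra dim = 2^5 = 32
n is even, so center dim = 1
Sum = 64 + 32 + 1 = 97


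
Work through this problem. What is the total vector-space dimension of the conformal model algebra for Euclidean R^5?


The conformal model of R^5 uses Cl(6,1): the 5 Euclidean generators plus two extra orthogonal generators e+ (e+^2 = +1) and e- (e-^2 = -1), from which the null vectors e0, einf are built.
Number of generators m = 5 + 2 = 7.
dim Cl(p,q) = 2^m = 2^7 = 128


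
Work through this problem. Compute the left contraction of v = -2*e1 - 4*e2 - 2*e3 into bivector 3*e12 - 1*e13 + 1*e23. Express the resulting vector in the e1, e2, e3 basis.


Left contraction v _| B = <vB>_1 (grade-1 part of the geometric product vB).
Using e1_|e12 = e2, e2_|e12 = -e1, e1_|e13 = e3, e3_|e13 = -e1, e2_|e23 = e3, e3_|e23 = -e2:
e1 coeff: -v2*b12 - v3*b13 = -(-4)*(3) - (-2)*(-1) = 10
e2 coeff: v1*b12 - v3*b23 = (-2)*(3) - (-2)*(1) = -4
e3 coeff: v1*b13 + v2*b23 = (-2)*(-1) + (-4)*(1) = -2
v _| B = 10*e1 - 4*e2 - 2*e3


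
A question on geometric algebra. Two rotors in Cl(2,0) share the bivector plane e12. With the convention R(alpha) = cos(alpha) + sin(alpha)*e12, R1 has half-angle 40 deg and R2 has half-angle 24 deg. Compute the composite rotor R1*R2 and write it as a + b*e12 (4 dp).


Same-plane rotors commute and their half-angles add:
R1*R2 = cos(a1 + a2) + sin(a1 + a2)*e12.
a1 + a2 = 40 + 24 = 64 deg
cos(64 deg) = 0.4384
sin(64 deg) = 0.8988
R1*R2 = 0.4384 + 0.8988*e12


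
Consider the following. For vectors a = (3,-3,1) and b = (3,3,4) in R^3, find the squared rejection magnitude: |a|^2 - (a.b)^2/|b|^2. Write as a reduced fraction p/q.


|a|^2 = 3^2 + (-3)^2 + 1^2 = 19
|b|^2 = 3^2 + 3^2 + 4^2 = 34
a . b = 3*3 + (-3)*3 + 1*4 = 4
(a.b)^2 = 4^2 = 16
|rej|^2 = 19 - 16/34
= (646 - 16)/34
= 630/34
In lowest terms: 315/17


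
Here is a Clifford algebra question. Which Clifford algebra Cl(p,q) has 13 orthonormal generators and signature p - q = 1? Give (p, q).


We need p + q = 13 and p - q = 1.
Adding: 2p = 13 + 1 = 14, so p = 7.
Then q = 13 - 7 = 6.
(p, q) = (7, 6)


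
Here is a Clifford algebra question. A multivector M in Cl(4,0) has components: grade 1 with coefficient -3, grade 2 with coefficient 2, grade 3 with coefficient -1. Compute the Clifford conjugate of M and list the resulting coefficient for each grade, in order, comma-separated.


Clifford conjugate sign for grade k: (-1)^(k(k+1)/2)
Grade 1: (-1)^(1*2/2) = (-1)^1 = -1, coeff -3 -> 3
Grade 2: (-1)^(2*3/2) = (-1)^3 = -1, coeff 2 -> -2
Grade 3: (-1)^(3*4/2) = (-1)^6 = 1, coeff -1 -> -1
Conjugated coefficients: 3, -2, -1


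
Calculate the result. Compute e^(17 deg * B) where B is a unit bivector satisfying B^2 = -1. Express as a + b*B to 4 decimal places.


For a unit bivector B with B^2 = -1, the exponential series gives
e^(theta*B) = cos(theta) + sin(theta)*B (the GA analogue of Euler's formula).
theta = 17 degrees = 0.296706 rad
cos(17 deg) = 0.9563
sin(17 deg) = 0.2924
exp(theta*B) = 0.9563 + 0.2924*B


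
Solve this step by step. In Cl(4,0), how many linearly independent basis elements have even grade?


Even subalgebra dimension = 2^(n-1)
n = 4 + 0 = 4
2^(4 - 1) = 2^3 = 8
Verification: sum of C(4,k) for even k = 1 + 6 + 1 = 8
Result = 8


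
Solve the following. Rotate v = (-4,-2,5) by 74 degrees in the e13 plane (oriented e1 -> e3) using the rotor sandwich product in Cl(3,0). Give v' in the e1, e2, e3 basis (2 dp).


Rotor R = cos(37deg) - sin(37deg)*e13
Rotation angle theta = 2 * 37 = 74 degrees in the e13 plane (e1 -> e3).
The component perpendicular to the plane (e2) is invariant: v'_2 = v2 = -2.00
cos(74deg) = 0.2756, sin(74deg) = 0.9613
v'_1 = v1*cos(theta) - v3*sin(theta) = -4*0.2756 - 5*0.9613 = -5.91
v'_3 = v1*sin(theta) + v3*cos(theta) = -4*0.9613 + 5*0.2756 = -2.47
v' = -5.91*e1 - 2.00*e2 - 2.47*e3


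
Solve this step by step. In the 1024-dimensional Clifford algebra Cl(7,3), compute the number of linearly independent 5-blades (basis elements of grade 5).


Number of grade-k basis blades in Cl(p,q) with n = p + q is C(n, k).
n = 7 + 3 = 10
C(10, 5) = 10! / (5! * 5!)
= 3628800 / (120 * 120)
= 252


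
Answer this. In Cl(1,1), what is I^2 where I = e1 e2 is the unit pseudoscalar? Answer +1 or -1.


The pseudoscalar I = e1...e_n (product of all n generators) of Cl(p,q) satisfies I^2 = (-1)^(q + n(n-1)/2).
p = 1, q = 1, n = p + q = 2
n(n-1)/2 = 2 * 1 / 2 = 1
Exponent = q + n(n-1)/2 = 1 + 1 = 2
I^2 = (-1)^2 = +1


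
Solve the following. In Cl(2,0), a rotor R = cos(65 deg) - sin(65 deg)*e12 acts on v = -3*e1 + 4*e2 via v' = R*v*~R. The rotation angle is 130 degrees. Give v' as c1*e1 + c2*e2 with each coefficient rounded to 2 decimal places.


Rotor R = cos(65deg) - sin(65deg)*e12
Rotation angle theta = 2 * 65 = 130 degrees
v' = R*v*~R rotates v by theta.
cos(130deg) = -0.6428, sin(130deg) = 0.7660
v'_1 = -3*cos(130deg) - 4*sin(130deg)
= -3*(-0.6428) - 4*0.7660
= -1.14
v'_2 = -3*sin(130deg) + 4*cos(130deg)
= -3*0.7660 + 4*(-0.6428)
= -4.87
v' = -1.14*e1 - 4.87*e2


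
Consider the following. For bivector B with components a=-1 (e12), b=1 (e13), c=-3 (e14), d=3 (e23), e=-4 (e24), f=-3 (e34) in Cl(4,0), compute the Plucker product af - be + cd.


Plucker relation: af - be + cd
a*f = (-1)*(-3) = 3
b*e = 1*(-4) = -4
c*d = (-3)*3 = -9
af - be + cd = 3 - (-4) + (-9)
= -2


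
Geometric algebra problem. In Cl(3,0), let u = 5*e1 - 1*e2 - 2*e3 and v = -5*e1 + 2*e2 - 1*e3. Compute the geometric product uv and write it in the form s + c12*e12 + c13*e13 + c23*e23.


In Cl(3,0): e_i^2 = 1, e_ie_j = -e_je_i for i != j.
Scalar part = u . v = 5*(-5) + (-1)*2 + (-2)*(-1)
= -25 + (-2) + 2 = -25
e12 coeff = 5*2 - (-1)*(-5) = 10 - 5 = 5
e13 coeff = 5*(-1) - (-2)*(-5) = -5 - 10 = -15
e23 coeff = (-1)*(-1) - (-2)*2 = 1 - (-4) = 5
uv = -25 + 5*e12 - 15*e13 + 5*e23


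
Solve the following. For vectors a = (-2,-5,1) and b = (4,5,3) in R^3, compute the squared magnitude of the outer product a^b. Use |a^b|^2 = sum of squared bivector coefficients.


a wedge b = (a1*b2 - a2*b1)*e12 + (a1*b3 - a3*b1)*e13 + (a2*b3 - a3*b2)*e23
e12 coeff: (-2)*5 - (-5)*4 = -10 - (-20) = 10
e13 coeff: (-2)*3 - 1*4 = -6 - 4 = -10
e23 coeff: (-5)*3 - 1*5 = -15 - 5 = -20
|a wedge b|^2 = 10^2 + (-10)^2 + (-20)^2
= 100 + 100 + 400
= 600


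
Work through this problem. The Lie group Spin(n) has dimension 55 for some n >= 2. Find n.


dim Spin(n) = dim so(n) = n(n-1)/2.
Solve n(n-1)/2 = 55, i.e. n^2 - n - 110 = 0.
Discriminant = 1 + 8*55 = 441
n = (1 + sqrt(441))/2 = (1 + 21)/2 = 11


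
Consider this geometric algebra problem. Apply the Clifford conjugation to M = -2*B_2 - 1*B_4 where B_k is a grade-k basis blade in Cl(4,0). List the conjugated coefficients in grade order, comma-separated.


Clifford conjugate sign for grade k: (-1)^(k(k+1)/2)
Grade 2: (-1)^(2*3/2) = (-1)^3 = -1, coeff -2 -> 2
Grade 4: (-1)^(4*5/2) = (-1)^10 = 1, coeff -1 -> -1
Conjugated coefficients: 2, -1


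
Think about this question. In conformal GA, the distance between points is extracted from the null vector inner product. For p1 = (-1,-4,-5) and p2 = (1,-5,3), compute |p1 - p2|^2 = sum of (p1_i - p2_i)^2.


p1 - p2 = (-2, 1, -8)
|p1 - p2|^2 = (-2)^2 + 1^2 + (-8)^2
= 4 + 1 + 64
= 69


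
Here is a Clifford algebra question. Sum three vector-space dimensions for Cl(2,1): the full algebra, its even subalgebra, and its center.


n = 2 + 1 = 3
Total dim = 2^3 = 8
Even subalgebra dim = 2^2 = 4
n is odd, so center dim = 2
Sum = 8 + 4 + 2 = 14


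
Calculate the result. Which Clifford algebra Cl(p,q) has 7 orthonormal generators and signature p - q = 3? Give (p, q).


We need p + q = 7 and p - q = 3.
Adding: 2p = 7 + 3 = 10, so p = 5.
Then q = 7 - 5 = 2.
(p, q) = (5, 2)


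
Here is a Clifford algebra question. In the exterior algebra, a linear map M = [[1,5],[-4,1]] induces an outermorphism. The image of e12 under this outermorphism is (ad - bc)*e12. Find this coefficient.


The outermorphism of a linear map f sends e1^e2 to f(e1)^f(e2).
f(e1) = 1*e1 - 4*e2
f(e2) = 5*e1 + 1*e2
f(e1) ^ f(e2) = (1*e1 - 4*e2) ^ (5*e1 + 1*e2)
= 1*1*e12 + (-4)*5*e21
= (1 - (-20))*e12
= 21*e12
Coefficient = 21


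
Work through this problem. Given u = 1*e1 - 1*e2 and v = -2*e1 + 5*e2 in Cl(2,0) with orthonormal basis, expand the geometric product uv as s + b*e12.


Expand: (1*e1 - 1*e2)(-2*e1 + 5*e2)
= 1*(-2)*e1e1 + 1*5*e1e2 + (-1)*(-2)*e2e1 + (-1)*5*e2e2
Using e1^2 = e2^2 = 1, e2e1 = -e1e2:
Scalar part s = 1*(-2) + (-1)*5 = -2 + (-5) = -7
Bivector part b = 1*5 - (-1)*(-2) = 5 - 2 = 3
uv = -7 + 3*e12
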